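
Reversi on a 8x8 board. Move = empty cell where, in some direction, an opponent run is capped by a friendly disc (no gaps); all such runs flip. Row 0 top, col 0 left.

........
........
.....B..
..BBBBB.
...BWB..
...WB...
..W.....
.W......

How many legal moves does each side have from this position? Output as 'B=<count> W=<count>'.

Answer: B=3 W=8

Derivation:
-- B to move --
(4,2): no bracket -> illegal
(5,1): no bracket -> illegal
(5,2): flips 1 -> legal
(5,5): flips 1 -> legal
(6,0): no bracket -> illegal
(6,1): no bracket -> illegal
(6,3): flips 1 -> legal
(6,4): no bracket -> illegal
(7,0): no bracket -> illegal
(7,2): no bracket -> illegal
(7,3): no bracket -> illegal
B mobility = 3
-- W to move --
(1,4): no bracket -> illegal
(1,5): no bracket -> illegal
(1,6): no bracket -> illegal
(2,1): no bracket -> illegal
(2,2): flips 1 -> legal
(2,3): flips 2 -> legal
(2,4): flips 1 -> legal
(2,6): flips 1 -> legal
(2,7): no bracket -> illegal
(3,1): no bracket -> illegal
(3,7): no bracket -> illegal
(4,1): no bracket -> illegal
(4,2): flips 1 -> legal
(4,6): flips 1 -> legal
(4,7): no bracket -> illegal
(5,2): no bracket -> illegal
(5,5): flips 1 -> legal
(5,6): no bracket -> illegal
(6,3): no bracket -> illegal
(6,4): flips 1 -> legal
(6,5): no bracket -> illegal
W mobility = 8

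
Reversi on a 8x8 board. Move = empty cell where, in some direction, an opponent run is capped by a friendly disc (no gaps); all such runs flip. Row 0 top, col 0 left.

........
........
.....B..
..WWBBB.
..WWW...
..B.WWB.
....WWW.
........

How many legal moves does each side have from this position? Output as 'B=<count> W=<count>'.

-- B to move --
(2,1): no bracket -> illegal
(2,2): flips 2 -> legal
(2,3): no bracket -> illegal
(2,4): no bracket -> illegal
(3,1): flips 2 -> legal
(4,1): no bracket -> illegal
(4,5): no bracket -> illegal
(4,6): no bracket -> illegal
(5,1): no bracket -> illegal
(5,3): flips 3 -> legal
(5,7): no bracket -> illegal
(6,3): no bracket -> illegal
(6,7): no bracket -> illegal
(7,3): no bracket -> illegal
(7,4): flips 4 -> legal
(7,5): no bracket -> illegal
(7,6): flips 1 -> legal
(7,7): no bracket -> illegal
B mobility = 5
-- W to move --
(1,4): no bracket -> illegal
(1,5): no bracket -> illegal
(1,6): flips 2 -> legal
(2,3): no bracket -> illegal
(2,4): flips 1 -> legal
(2,6): flips 1 -> legal
(2,7): no bracket -> illegal
(3,7): flips 3 -> legal
(4,1): no bracket -> illegal
(4,5): no bracket -> illegal
(4,6): flips 1 -> legal
(4,7): flips 1 -> legal
(5,1): no bracket -> illegal
(5,3): no bracket -> illegal
(5,7): flips 1 -> legal
(6,1): flips 1 -> legal
(6,2): flips 1 -> legal
(6,3): no bracket -> illegal
(6,7): no bracket -> illegal
W mobility = 9

Answer: B=5 W=9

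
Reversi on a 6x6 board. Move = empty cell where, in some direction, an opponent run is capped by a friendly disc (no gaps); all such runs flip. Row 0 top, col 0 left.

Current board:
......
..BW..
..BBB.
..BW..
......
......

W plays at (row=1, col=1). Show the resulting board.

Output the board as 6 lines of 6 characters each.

Place W at (1,1); scan 8 dirs for brackets.
Dir NW: first cell '.' (not opp) -> no flip
Dir N: first cell '.' (not opp) -> no flip
Dir NE: first cell '.' (not opp) -> no flip
Dir W: first cell '.' (not opp) -> no flip
Dir E: opp run (1,2) capped by W -> flip
Dir SW: first cell '.' (not opp) -> no flip
Dir S: first cell '.' (not opp) -> no flip
Dir SE: opp run (2,2) capped by W -> flip
All flips: (1,2) (2,2)

Answer: ......
.WWW..
..WBB.
..BW..
......
......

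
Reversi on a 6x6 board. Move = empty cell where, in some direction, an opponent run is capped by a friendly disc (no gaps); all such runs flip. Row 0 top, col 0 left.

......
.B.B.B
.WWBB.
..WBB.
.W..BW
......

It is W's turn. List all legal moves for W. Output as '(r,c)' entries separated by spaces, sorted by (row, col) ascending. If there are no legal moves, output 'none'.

Answer: (0,0) (0,1) (0,4) (1,2) (1,4) (2,5) (3,5) (4,3) (5,5)

Derivation:
(0,0): flips 1 -> legal
(0,1): flips 1 -> legal
(0,2): no bracket -> illegal
(0,3): no bracket -> illegal
(0,4): flips 1 -> legal
(0,5): no bracket -> illegal
(1,0): no bracket -> illegal
(1,2): flips 2 -> legal
(1,4): flips 1 -> legal
(2,0): no bracket -> illegal
(2,5): flips 2 -> legal
(3,5): flips 2 -> legal
(4,2): no bracket -> illegal
(4,3): flips 1 -> legal
(5,3): no bracket -> illegal
(5,4): no bracket -> illegal
(5,5): flips 2 -> legal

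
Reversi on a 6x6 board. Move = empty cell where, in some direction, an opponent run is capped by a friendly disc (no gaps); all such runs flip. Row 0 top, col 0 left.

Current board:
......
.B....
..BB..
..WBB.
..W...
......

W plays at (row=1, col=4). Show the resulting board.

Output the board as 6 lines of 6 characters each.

Place W at (1,4); scan 8 dirs for brackets.
Dir NW: first cell '.' (not opp) -> no flip
Dir N: first cell '.' (not opp) -> no flip
Dir NE: first cell '.' (not opp) -> no flip
Dir W: first cell '.' (not opp) -> no flip
Dir E: first cell '.' (not opp) -> no flip
Dir SW: opp run (2,3) capped by W -> flip
Dir S: first cell '.' (not opp) -> no flip
Dir SE: first cell '.' (not opp) -> no flip
All flips: (2,3)

Answer: ......
.B..W.
..BW..
..WBB.
..W...
......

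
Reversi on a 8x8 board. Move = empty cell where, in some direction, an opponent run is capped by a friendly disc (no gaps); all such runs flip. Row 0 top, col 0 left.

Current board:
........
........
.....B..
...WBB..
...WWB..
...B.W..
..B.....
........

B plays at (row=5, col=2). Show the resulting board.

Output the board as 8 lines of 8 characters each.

Place B at (5,2); scan 8 dirs for brackets.
Dir NW: first cell '.' (not opp) -> no flip
Dir N: first cell '.' (not opp) -> no flip
Dir NE: opp run (4,3) capped by B -> flip
Dir W: first cell '.' (not opp) -> no flip
Dir E: first cell 'B' (not opp) -> no flip
Dir SW: first cell '.' (not opp) -> no flip
Dir S: first cell 'B' (not opp) -> no flip
Dir SE: first cell '.' (not opp) -> no flip
All flips: (4,3)

Answer: ........
........
.....B..
...WBB..
...BWB..
..BB.W..
..B.....
........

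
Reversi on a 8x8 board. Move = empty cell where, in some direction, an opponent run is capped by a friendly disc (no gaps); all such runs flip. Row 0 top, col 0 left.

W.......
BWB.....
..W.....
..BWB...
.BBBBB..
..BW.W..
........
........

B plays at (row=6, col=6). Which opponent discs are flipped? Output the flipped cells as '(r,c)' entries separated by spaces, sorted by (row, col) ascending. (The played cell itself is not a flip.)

Dir NW: opp run (5,5) capped by B -> flip
Dir N: first cell '.' (not opp) -> no flip
Dir NE: first cell '.' (not opp) -> no flip
Dir W: first cell '.' (not opp) -> no flip
Dir E: first cell '.' (not opp) -> no flip
Dir SW: first cell '.' (not opp) -> no flip
Dir S: first cell '.' (not opp) -> no flip
Dir SE: first cell '.' (not opp) -> no flip

Answer: (5,5)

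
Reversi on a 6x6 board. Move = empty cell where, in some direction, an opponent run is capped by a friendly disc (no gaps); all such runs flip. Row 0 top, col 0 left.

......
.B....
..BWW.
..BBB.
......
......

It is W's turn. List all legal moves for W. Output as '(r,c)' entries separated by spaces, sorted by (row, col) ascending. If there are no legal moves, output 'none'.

(0,0): no bracket -> illegal
(0,1): no bracket -> illegal
(0,2): no bracket -> illegal
(1,0): no bracket -> illegal
(1,2): no bracket -> illegal
(1,3): no bracket -> illegal
(2,0): no bracket -> illegal
(2,1): flips 1 -> legal
(2,5): no bracket -> illegal
(3,1): no bracket -> illegal
(3,5): no bracket -> illegal
(4,1): flips 1 -> legal
(4,2): flips 1 -> legal
(4,3): flips 1 -> legal
(4,4): flips 1 -> legal
(4,5): flips 1 -> legal

Answer: (2,1) (4,1) (4,2) (4,3) (4,4) (4,5)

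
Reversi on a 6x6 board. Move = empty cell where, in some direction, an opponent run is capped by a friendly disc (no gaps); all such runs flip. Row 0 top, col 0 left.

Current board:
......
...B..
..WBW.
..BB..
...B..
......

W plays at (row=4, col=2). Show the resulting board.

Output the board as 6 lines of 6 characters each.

Place W at (4,2); scan 8 dirs for brackets.
Dir NW: first cell '.' (not opp) -> no flip
Dir N: opp run (3,2) capped by W -> flip
Dir NE: opp run (3,3) capped by W -> flip
Dir W: first cell '.' (not opp) -> no flip
Dir E: opp run (4,3), next='.' -> no flip
Dir SW: first cell '.' (not opp) -> no flip
Dir S: first cell '.' (not opp) -> no flip
Dir SE: first cell '.' (not opp) -> no flip
All flips: (3,2) (3,3)

Answer: ......
...B..
..WBW.
..WW..
..WB..
......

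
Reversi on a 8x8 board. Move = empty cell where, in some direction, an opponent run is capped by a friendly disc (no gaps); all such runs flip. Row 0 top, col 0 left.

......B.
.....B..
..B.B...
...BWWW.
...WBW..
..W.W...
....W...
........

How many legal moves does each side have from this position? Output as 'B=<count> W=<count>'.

Answer: B=6 W=5

Derivation:
-- B to move --
(2,3): no bracket -> illegal
(2,5): no bracket -> illegal
(2,6): flips 1 -> legal
(2,7): no bracket -> illegal
(3,2): no bracket -> illegal
(3,7): flips 3 -> legal
(4,1): no bracket -> illegal
(4,2): flips 1 -> legal
(4,6): flips 2 -> legal
(4,7): no bracket -> illegal
(5,1): no bracket -> illegal
(5,3): flips 1 -> legal
(5,5): no bracket -> illegal
(5,6): no bracket -> illegal
(6,1): no bracket -> illegal
(6,2): no bracket -> illegal
(6,3): no bracket -> illegal
(6,5): no bracket -> illegal
(7,3): no bracket -> illegal
(7,4): flips 2 -> legal
(7,5): no bracket -> illegal
B mobility = 6
-- W to move --
(0,4): no bracket -> illegal
(0,5): no bracket -> illegal
(0,7): no bracket -> illegal
(1,1): no bracket -> illegal
(1,2): no bracket -> illegal
(1,3): flips 1 -> legal
(1,4): flips 1 -> legal
(1,6): no bracket -> illegal
(1,7): no bracket -> illegal
(2,1): no bracket -> illegal
(2,3): flips 1 -> legal
(2,5): no bracket -> illegal
(2,6): no bracket -> illegal
(3,1): no bracket -> illegal
(3,2): flips 1 -> legal
(4,2): no bracket -> illegal
(5,3): flips 1 -> legal
(5,5): no bracket -> illegal
W mobility = 5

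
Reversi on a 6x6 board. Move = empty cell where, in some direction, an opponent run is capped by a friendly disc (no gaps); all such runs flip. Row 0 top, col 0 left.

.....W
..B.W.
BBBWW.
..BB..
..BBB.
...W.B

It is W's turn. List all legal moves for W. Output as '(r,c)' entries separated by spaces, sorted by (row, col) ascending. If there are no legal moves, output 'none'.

(0,1): flips 1 -> legal
(0,2): no bracket -> illegal
(0,3): no bracket -> illegal
(1,0): no bracket -> illegal
(1,1): no bracket -> illegal
(1,3): no bracket -> illegal
(3,0): no bracket -> illegal
(3,1): flips 1 -> legal
(3,4): no bracket -> illegal
(3,5): flips 1 -> legal
(4,1): flips 1 -> legal
(4,5): no bracket -> illegal
(5,1): flips 2 -> legal
(5,2): no bracket -> illegal
(5,4): no bracket -> illegal

Answer: (0,1) (3,1) (3,5) (4,1) (5,1)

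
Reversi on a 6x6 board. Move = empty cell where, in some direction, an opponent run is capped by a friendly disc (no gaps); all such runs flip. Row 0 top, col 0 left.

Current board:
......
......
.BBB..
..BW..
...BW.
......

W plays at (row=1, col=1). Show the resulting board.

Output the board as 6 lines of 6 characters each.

Answer: ......
.W....
.BWB..
..BW..
...BW.
......

Derivation:
Place W at (1,1); scan 8 dirs for brackets.
Dir NW: first cell '.' (not opp) -> no flip
Dir N: first cell '.' (not opp) -> no flip
Dir NE: first cell '.' (not opp) -> no flip
Dir W: first cell '.' (not opp) -> no flip
Dir E: first cell '.' (not opp) -> no flip
Dir SW: first cell '.' (not opp) -> no flip
Dir S: opp run (2,1), next='.' -> no flip
Dir SE: opp run (2,2) capped by W -> flip
All flips: (2,2)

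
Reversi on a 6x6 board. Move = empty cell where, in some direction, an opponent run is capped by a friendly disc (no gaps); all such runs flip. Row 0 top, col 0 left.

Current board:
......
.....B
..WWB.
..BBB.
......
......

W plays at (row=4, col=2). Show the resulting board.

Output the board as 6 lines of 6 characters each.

Place W at (4,2); scan 8 dirs for brackets.
Dir NW: first cell '.' (not opp) -> no flip
Dir N: opp run (3,2) capped by W -> flip
Dir NE: opp run (3,3) (2,4) (1,5), next=edge -> no flip
Dir W: first cell '.' (not opp) -> no flip
Dir E: first cell '.' (not opp) -> no flip
Dir SW: first cell '.' (not opp) -> no flip
Dir S: first cell '.' (not opp) -> no flip
Dir SE: first cell '.' (not opp) -> no flip
All flips: (3,2)

Answer: ......
.....B
..WWB.
..WBB.
..W...
......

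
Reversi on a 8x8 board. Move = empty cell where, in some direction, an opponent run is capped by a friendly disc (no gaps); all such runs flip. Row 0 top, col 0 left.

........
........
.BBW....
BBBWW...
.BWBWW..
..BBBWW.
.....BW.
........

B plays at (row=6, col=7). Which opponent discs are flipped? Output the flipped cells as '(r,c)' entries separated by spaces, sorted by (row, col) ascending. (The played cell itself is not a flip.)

Dir NW: opp run (5,6) (4,5) (3,4) (2,3), next='.' -> no flip
Dir N: first cell '.' (not opp) -> no flip
Dir NE: edge -> no flip
Dir W: opp run (6,6) capped by B -> flip
Dir E: edge -> no flip
Dir SW: first cell '.' (not opp) -> no flip
Dir S: first cell '.' (not opp) -> no flip
Dir SE: edge -> no flip

Answer: (6,6)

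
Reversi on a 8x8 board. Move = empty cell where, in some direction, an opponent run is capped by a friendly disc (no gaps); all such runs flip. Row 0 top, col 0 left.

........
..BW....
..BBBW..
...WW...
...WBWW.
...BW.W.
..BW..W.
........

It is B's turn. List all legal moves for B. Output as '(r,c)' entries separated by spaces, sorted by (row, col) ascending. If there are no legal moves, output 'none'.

Answer: (0,2) (0,3) (0,4) (1,4) (2,6) (4,2) (4,7) (5,5) (6,4) (6,7) (7,3)

Derivation:
(0,2): flips 1 -> legal
(0,3): flips 1 -> legal
(0,4): flips 1 -> legal
(1,4): flips 1 -> legal
(1,5): no bracket -> illegal
(1,6): no bracket -> illegal
(2,6): flips 1 -> legal
(3,2): no bracket -> illegal
(3,5): no bracket -> illegal
(3,6): no bracket -> illegal
(3,7): no bracket -> illegal
(4,2): flips 2 -> legal
(4,7): flips 2 -> legal
(5,2): no bracket -> illegal
(5,5): flips 1 -> legal
(5,7): no bracket -> illegal
(6,4): flips 2 -> legal
(6,5): no bracket -> illegal
(6,7): flips 3 -> legal
(7,2): no bracket -> illegal
(7,3): flips 1 -> legal
(7,4): no bracket -> illegal
(7,5): no bracket -> illegal
(7,6): no bracket -> illegal
(7,7): no bracket -> illegal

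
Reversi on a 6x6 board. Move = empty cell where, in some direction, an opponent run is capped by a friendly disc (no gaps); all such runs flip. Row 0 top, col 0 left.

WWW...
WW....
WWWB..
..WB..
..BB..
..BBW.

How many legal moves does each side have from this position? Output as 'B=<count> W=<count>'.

-- B to move --
(0,3): no bracket -> illegal
(1,2): flips 2 -> legal
(1,3): no bracket -> illegal
(3,0): no bracket -> illegal
(3,1): flips 1 -> legal
(4,1): flips 1 -> legal
(4,4): no bracket -> illegal
(4,5): no bracket -> illegal
(5,5): flips 1 -> legal
B mobility = 4
-- W to move --
(1,2): no bracket -> illegal
(1,3): no bracket -> illegal
(1,4): flips 1 -> legal
(2,4): flips 1 -> legal
(3,1): no bracket -> illegal
(3,4): flips 1 -> legal
(4,1): no bracket -> illegal
(4,4): flips 1 -> legal
(5,1): flips 2 -> legal
W mobility = 5

Answer: B=4 W=5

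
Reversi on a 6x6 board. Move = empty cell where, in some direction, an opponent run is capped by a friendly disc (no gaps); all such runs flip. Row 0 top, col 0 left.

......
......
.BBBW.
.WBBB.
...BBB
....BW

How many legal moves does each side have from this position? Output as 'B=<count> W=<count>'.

Answer: B=6 W=6

Derivation:
-- B to move --
(1,3): no bracket -> illegal
(1,4): flips 1 -> legal
(1,5): flips 1 -> legal
(2,0): no bracket -> illegal
(2,5): flips 1 -> legal
(3,0): flips 1 -> legal
(3,5): no bracket -> illegal
(4,0): flips 1 -> legal
(4,1): flips 1 -> legal
(4,2): no bracket -> illegal
B mobility = 6
-- W to move --
(1,0): no bracket -> illegal
(1,1): flips 4 -> legal
(1,2): no bracket -> illegal
(1,3): flips 1 -> legal
(1,4): no bracket -> illegal
(2,0): flips 3 -> legal
(2,5): no bracket -> illegal
(3,0): no bracket -> illegal
(3,5): flips 4 -> legal
(4,1): no bracket -> illegal
(4,2): flips 1 -> legal
(5,2): no bracket -> illegal
(5,3): flips 1 -> legal
W mobility = 6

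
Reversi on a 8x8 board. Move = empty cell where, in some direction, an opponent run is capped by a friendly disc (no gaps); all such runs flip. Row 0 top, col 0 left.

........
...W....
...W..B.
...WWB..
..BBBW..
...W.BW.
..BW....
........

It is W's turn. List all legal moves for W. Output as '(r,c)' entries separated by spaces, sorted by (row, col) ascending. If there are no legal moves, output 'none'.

Answer: (1,7) (2,5) (3,1) (3,6) (4,1) (5,1) (5,2) (5,4) (6,1) (6,5) (6,6) (7,1)

Derivation:
(1,5): no bracket -> illegal
(1,6): no bracket -> illegal
(1,7): flips 3 -> legal
(2,4): no bracket -> illegal
(2,5): flips 1 -> legal
(2,7): no bracket -> illegal
(3,1): flips 1 -> legal
(3,2): no bracket -> illegal
(3,6): flips 1 -> legal
(3,7): no bracket -> illegal
(4,1): flips 3 -> legal
(4,6): no bracket -> illegal
(5,1): flips 1 -> legal
(5,2): flips 1 -> legal
(5,4): flips 2 -> legal
(6,1): flips 1 -> legal
(6,4): no bracket -> illegal
(6,5): flips 1 -> legal
(6,6): flips 2 -> legal
(7,1): flips 1 -> legal
(7,2): no bracket -> illegal
(7,3): no bracket -> illegal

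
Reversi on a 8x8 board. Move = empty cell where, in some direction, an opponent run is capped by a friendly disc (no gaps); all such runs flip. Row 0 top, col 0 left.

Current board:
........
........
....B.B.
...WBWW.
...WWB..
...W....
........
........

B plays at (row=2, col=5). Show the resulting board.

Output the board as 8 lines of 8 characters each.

Answer: ........
........
....BBB.
...WBBW.
...WWB..
...W....
........
........

Derivation:
Place B at (2,5); scan 8 dirs for brackets.
Dir NW: first cell '.' (not opp) -> no flip
Dir N: first cell '.' (not opp) -> no flip
Dir NE: first cell '.' (not opp) -> no flip
Dir W: first cell 'B' (not opp) -> no flip
Dir E: first cell 'B' (not opp) -> no flip
Dir SW: first cell 'B' (not opp) -> no flip
Dir S: opp run (3,5) capped by B -> flip
Dir SE: opp run (3,6), next='.' -> no flip
All flips: (3,5)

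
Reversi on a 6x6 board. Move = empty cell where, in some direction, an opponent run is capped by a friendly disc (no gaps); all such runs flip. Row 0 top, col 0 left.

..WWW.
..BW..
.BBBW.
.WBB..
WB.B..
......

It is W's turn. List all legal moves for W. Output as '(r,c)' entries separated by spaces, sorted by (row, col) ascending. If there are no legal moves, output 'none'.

Answer: (1,1) (2,0) (3,0) (3,4) (4,2) (5,1) (5,3)

Derivation:
(0,1): no bracket -> illegal
(1,0): no bracket -> illegal
(1,1): flips 2 -> legal
(1,4): no bracket -> illegal
(2,0): flips 3 -> legal
(3,0): flips 2 -> legal
(3,4): flips 2 -> legal
(4,2): flips 5 -> legal
(4,4): no bracket -> illegal
(5,0): no bracket -> illegal
(5,1): flips 1 -> legal
(5,2): no bracket -> illegal
(5,3): flips 3 -> legal
(5,4): no bracket -> illegal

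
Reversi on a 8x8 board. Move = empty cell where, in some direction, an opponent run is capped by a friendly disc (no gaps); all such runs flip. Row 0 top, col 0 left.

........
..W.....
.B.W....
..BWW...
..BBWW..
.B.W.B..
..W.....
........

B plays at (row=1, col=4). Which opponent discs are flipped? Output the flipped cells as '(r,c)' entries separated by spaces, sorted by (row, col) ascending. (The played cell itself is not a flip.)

Answer: (2,3)

Derivation:
Dir NW: first cell '.' (not opp) -> no flip
Dir N: first cell '.' (not opp) -> no flip
Dir NE: first cell '.' (not opp) -> no flip
Dir W: first cell '.' (not opp) -> no flip
Dir E: first cell '.' (not opp) -> no flip
Dir SW: opp run (2,3) capped by B -> flip
Dir S: first cell '.' (not opp) -> no flip
Dir SE: first cell '.' (not opp) -> no flip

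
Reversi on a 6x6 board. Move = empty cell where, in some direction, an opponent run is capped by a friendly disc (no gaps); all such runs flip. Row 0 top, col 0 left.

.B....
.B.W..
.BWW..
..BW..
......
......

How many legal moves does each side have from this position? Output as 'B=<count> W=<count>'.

Answer: B=5 W=5

Derivation:
-- B to move --
(0,2): no bracket -> illegal
(0,3): no bracket -> illegal
(0,4): no bracket -> illegal
(1,2): flips 1 -> legal
(1,4): flips 1 -> legal
(2,4): flips 2 -> legal
(3,1): no bracket -> illegal
(3,4): flips 1 -> legal
(4,2): no bracket -> illegal
(4,3): no bracket -> illegal
(4,4): flips 2 -> legal
B mobility = 5
-- W to move --
(0,0): flips 1 -> legal
(0,2): no bracket -> illegal
(1,0): no bracket -> illegal
(1,2): no bracket -> illegal
(2,0): flips 1 -> legal
(3,0): no bracket -> illegal
(3,1): flips 1 -> legal
(4,1): flips 1 -> legal
(4,2): flips 1 -> legal
(4,3): no bracket -> illegal
W mobility = 5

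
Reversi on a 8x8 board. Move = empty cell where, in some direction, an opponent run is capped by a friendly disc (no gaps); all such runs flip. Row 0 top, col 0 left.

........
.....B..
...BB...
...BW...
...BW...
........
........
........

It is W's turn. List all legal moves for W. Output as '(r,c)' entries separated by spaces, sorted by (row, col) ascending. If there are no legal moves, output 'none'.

Answer: (1,2) (1,4) (2,2) (3,2) (4,2) (5,2)

Derivation:
(0,4): no bracket -> illegal
(0,5): no bracket -> illegal
(0,6): no bracket -> illegal
(1,2): flips 1 -> legal
(1,3): no bracket -> illegal
(1,4): flips 1 -> legal
(1,6): no bracket -> illegal
(2,2): flips 1 -> legal
(2,5): no bracket -> illegal
(2,6): no bracket -> illegal
(3,2): flips 1 -> legal
(3,5): no bracket -> illegal
(4,2): flips 1 -> legal
(5,2): flips 1 -> legal
(5,3): no bracket -> illegal
(5,4): no bracket -> illegal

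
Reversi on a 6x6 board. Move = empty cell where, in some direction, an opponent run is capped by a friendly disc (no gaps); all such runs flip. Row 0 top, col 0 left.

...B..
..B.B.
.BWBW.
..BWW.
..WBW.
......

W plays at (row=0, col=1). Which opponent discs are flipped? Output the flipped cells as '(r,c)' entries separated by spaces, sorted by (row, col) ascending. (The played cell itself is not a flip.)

Dir NW: edge -> no flip
Dir N: edge -> no flip
Dir NE: edge -> no flip
Dir W: first cell '.' (not opp) -> no flip
Dir E: first cell '.' (not opp) -> no flip
Dir SW: first cell '.' (not opp) -> no flip
Dir S: first cell '.' (not opp) -> no flip
Dir SE: opp run (1,2) (2,3) capped by W -> flip

Answer: (1,2) (2,3)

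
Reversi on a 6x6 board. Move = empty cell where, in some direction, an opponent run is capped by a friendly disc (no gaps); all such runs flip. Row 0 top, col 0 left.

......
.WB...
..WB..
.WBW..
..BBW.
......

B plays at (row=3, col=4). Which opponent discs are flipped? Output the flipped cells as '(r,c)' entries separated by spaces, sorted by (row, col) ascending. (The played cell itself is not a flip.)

Answer: (3,3)

Derivation:
Dir NW: first cell 'B' (not opp) -> no flip
Dir N: first cell '.' (not opp) -> no flip
Dir NE: first cell '.' (not opp) -> no flip
Dir W: opp run (3,3) capped by B -> flip
Dir E: first cell '.' (not opp) -> no flip
Dir SW: first cell 'B' (not opp) -> no flip
Dir S: opp run (4,4), next='.' -> no flip
Dir SE: first cell '.' (not opp) -> no flip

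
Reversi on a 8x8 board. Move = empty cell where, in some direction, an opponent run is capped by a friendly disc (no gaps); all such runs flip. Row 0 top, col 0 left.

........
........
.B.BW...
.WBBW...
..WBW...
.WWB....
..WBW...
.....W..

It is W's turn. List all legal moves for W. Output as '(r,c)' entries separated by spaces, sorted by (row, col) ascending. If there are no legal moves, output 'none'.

Answer: (1,1) (1,2) (2,2) (5,4) (7,4)

Derivation:
(1,0): no bracket -> illegal
(1,1): flips 1 -> legal
(1,2): flips 1 -> legal
(1,3): no bracket -> illegal
(1,4): no bracket -> illegal
(2,0): no bracket -> illegal
(2,2): flips 3 -> legal
(3,0): no bracket -> illegal
(4,1): no bracket -> illegal
(5,4): flips 1 -> legal
(7,2): no bracket -> illegal
(7,3): no bracket -> illegal
(7,4): flips 1 -> legal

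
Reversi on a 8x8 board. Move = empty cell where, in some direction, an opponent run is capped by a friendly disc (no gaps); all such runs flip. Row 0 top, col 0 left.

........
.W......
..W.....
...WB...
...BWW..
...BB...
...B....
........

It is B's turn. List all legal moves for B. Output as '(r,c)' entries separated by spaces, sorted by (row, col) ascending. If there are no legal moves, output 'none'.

Answer: (2,3) (3,2) (3,5) (3,6) (4,6) (5,6)

Derivation:
(0,0): no bracket -> illegal
(0,1): no bracket -> illegal
(0,2): no bracket -> illegal
(1,0): no bracket -> illegal
(1,2): no bracket -> illegal
(1,3): no bracket -> illegal
(2,0): no bracket -> illegal
(2,1): no bracket -> illegal
(2,3): flips 1 -> legal
(2,4): no bracket -> illegal
(3,1): no bracket -> illegal
(3,2): flips 1 -> legal
(3,5): flips 1 -> legal
(3,6): flips 1 -> legal
(4,2): no bracket -> illegal
(4,6): flips 2 -> legal
(5,5): no bracket -> illegal
(5,6): flips 1 -> legal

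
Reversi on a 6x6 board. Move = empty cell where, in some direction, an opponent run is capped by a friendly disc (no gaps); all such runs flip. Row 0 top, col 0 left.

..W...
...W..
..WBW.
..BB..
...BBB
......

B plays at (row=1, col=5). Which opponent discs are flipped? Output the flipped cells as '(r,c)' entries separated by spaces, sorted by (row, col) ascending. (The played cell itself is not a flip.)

Answer: (2,4)

Derivation:
Dir NW: first cell '.' (not opp) -> no flip
Dir N: first cell '.' (not opp) -> no flip
Dir NE: edge -> no flip
Dir W: first cell '.' (not opp) -> no flip
Dir E: edge -> no flip
Dir SW: opp run (2,4) capped by B -> flip
Dir S: first cell '.' (not opp) -> no flip
Dir SE: edge -> no flip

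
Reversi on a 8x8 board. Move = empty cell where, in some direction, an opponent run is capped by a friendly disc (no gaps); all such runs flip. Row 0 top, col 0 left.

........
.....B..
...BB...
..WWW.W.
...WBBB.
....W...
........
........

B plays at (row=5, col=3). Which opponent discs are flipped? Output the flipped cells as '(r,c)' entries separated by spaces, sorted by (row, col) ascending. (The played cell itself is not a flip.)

Dir NW: first cell '.' (not opp) -> no flip
Dir N: opp run (4,3) (3,3) capped by B -> flip
Dir NE: first cell 'B' (not opp) -> no flip
Dir W: first cell '.' (not opp) -> no flip
Dir E: opp run (5,4), next='.' -> no flip
Dir SW: first cell '.' (not opp) -> no flip
Dir S: first cell '.' (not opp) -> no flip
Dir SE: first cell '.' (not opp) -> no flip

Answer: (3,3) (4,3)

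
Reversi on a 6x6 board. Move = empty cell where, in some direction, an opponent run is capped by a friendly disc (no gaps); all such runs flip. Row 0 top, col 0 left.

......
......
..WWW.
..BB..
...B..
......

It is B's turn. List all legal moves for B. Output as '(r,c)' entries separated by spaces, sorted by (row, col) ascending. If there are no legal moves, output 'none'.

(1,1): flips 1 -> legal
(1,2): flips 1 -> legal
(1,3): flips 1 -> legal
(1,4): flips 1 -> legal
(1,5): flips 1 -> legal
(2,1): no bracket -> illegal
(2,5): no bracket -> illegal
(3,1): no bracket -> illegal
(3,4): no bracket -> illegal
(3,5): no bracket -> illegal

Answer: (1,1) (1,2) (1,3) (1,4) (1,5)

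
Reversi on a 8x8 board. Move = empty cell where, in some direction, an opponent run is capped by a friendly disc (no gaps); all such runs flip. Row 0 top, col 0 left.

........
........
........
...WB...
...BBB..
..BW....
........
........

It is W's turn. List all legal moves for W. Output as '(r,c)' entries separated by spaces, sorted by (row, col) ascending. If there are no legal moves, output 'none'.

(2,3): no bracket -> illegal
(2,4): no bracket -> illegal
(2,5): no bracket -> illegal
(3,2): no bracket -> illegal
(3,5): flips 2 -> legal
(3,6): no bracket -> illegal
(4,1): no bracket -> illegal
(4,2): no bracket -> illegal
(4,6): no bracket -> illegal
(5,1): flips 1 -> legal
(5,4): no bracket -> illegal
(5,5): flips 1 -> legal
(5,6): no bracket -> illegal
(6,1): no bracket -> illegal
(6,2): no bracket -> illegal
(6,3): no bracket -> illegal

Answer: (3,5) (5,1) (5,5)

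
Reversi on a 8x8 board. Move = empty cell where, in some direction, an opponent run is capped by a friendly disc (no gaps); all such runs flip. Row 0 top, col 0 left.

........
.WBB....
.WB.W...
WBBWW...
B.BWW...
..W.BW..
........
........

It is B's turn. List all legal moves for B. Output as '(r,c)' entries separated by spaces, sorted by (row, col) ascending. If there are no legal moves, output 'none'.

(0,0): flips 1 -> legal
(0,1): flips 2 -> legal
(0,2): no bracket -> illegal
(1,0): flips 2 -> legal
(1,4): flips 3 -> legal
(1,5): flips 2 -> legal
(2,0): flips 2 -> legal
(2,3): no bracket -> illegal
(2,5): no bracket -> illegal
(3,5): flips 3 -> legal
(4,1): no bracket -> illegal
(4,5): flips 2 -> legal
(4,6): no bracket -> illegal
(5,1): no bracket -> illegal
(5,3): no bracket -> illegal
(5,6): flips 1 -> legal
(6,1): no bracket -> illegal
(6,2): flips 1 -> legal
(6,3): no bracket -> illegal
(6,4): no bracket -> illegal
(6,5): no bracket -> illegal
(6,6): flips 3 -> legal

Answer: (0,0) (0,1) (1,0) (1,4) (1,5) (2,0) (3,5) (4,5) (5,6) (6,2) (6,6)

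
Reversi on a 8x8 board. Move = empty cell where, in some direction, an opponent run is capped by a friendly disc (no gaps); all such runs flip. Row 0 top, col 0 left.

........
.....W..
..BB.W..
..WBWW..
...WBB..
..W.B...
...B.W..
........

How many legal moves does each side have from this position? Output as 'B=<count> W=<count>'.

-- B to move --
(0,4): no bracket -> illegal
(0,5): flips 3 -> legal
(0,6): no bracket -> illegal
(1,4): no bracket -> illegal
(1,6): no bracket -> illegal
(2,1): flips 2 -> legal
(2,4): flips 1 -> legal
(2,6): flips 1 -> legal
(3,1): flips 1 -> legal
(3,6): flips 2 -> legal
(4,1): flips 2 -> legal
(4,2): flips 2 -> legal
(4,6): no bracket -> illegal
(5,1): no bracket -> illegal
(5,3): flips 1 -> legal
(5,5): no bracket -> illegal
(5,6): no bracket -> illegal
(6,1): no bracket -> illegal
(6,2): no bracket -> illegal
(6,4): no bracket -> illegal
(6,6): no bracket -> illegal
(7,4): no bracket -> illegal
(7,5): no bracket -> illegal
(7,6): flips 1 -> legal
B mobility = 10
-- W to move --
(1,1): no bracket -> illegal
(1,2): flips 2 -> legal
(1,3): flips 2 -> legal
(1,4): flips 1 -> legal
(2,1): no bracket -> illegal
(2,4): no bracket -> illegal
(3,1): no bracket -> illegal
(3,6): no bracket -> illegal
(4,2): no bracket -> illegal
(4,6): flips 2 -> legal
(5,3): flips 1 -> legal
(5,5): flips 1 -> legal
(5,6): flips 1 -> legal
(6,2): no bracket -> illegal
(6,4): flips 2 -> legal
(7,2): no bracket -> illegal
(7,3): no bracket -> illegal
(7,4): flips 1 -> legal
W mobility = 9

Answer: B=10 W=9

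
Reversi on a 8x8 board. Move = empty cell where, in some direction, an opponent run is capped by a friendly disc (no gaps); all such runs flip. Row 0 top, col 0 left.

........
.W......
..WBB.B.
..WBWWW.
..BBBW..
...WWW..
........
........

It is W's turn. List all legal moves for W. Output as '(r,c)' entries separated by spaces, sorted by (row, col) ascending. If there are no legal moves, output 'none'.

Answer: (1,2) (1,3) (1,4) (1,6) (1,7) (2,5) (3,1) (4,1) (5,2)

Derivation:
(1,2): flips 1 -> legal
(1,3): flips 4 -> legal
(1,4): flips 2 -> legal
(1,5): no bracket -> illegal
(1,6): flips 1 -> legal
(1,7): flips 1 -> legal
(2,5): flips 2 -> legal
(2,7): no bracket -> illegal
(3,1): flips 1 -> legal
(3,7): no bracket -> illegal
(4,1): flips 3 -> legal
(5,1): no bracket -> illegal
(5,2): flips 2 -> legal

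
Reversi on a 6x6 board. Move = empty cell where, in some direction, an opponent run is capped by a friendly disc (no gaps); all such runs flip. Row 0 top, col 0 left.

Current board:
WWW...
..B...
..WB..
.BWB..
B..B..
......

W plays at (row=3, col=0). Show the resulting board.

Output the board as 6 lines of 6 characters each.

Place W at (3,0); scan 8 dirs for brackets.
Dir NW: edge -> no flip
Dir N: first cell '.' (not opp) -> no flip
Dir NE: first cell '.' (not opp) -> no flip
Dir W: edge -> no flip
Dir E: opp run (3,1) capped by W -> flip
Dir SW: edge -> no flip
Dir S: opp run (4,0), next='.' -> no flip
Dir SE: first cell '.' (not opp) -> no flip
All flips: (3,1)

Answer: WWW...
..B...
..WB..
WWWB..
B..B..
......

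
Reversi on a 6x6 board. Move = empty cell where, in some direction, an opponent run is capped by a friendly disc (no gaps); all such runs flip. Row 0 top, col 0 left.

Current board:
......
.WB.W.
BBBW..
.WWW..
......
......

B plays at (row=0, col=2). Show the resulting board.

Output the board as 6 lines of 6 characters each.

Place B at (0,2); scan 8 dirs for brackets.
Dir NW: edge -> no flip
Dir N: edge -> no flip
Dir NE: edge -> no flip
Dir W: first cell '.' (not opp) -> no flip
Dir E: first cell '.' (not opp) -> no flip
Dir SW: opp run (1,1) capped by B -> flip
Dir S: first cell 'B' (not opp) -> no flip
Dir SE: first cell '.' (not opp) -> no flip
All flips: (1,1)

Answer: ..B...
.BB.W.
BBBW..
.WWW..
......
......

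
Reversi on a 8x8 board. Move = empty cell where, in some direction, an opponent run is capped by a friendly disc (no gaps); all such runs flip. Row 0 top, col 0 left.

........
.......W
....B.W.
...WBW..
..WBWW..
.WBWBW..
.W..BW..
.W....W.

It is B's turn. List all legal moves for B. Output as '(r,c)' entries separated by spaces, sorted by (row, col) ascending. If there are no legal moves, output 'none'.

(0,6): no bracket -> illegal
(0,7): no bracket -> illegal
(1,5): no bracket -> illegal
(1,6): no bracket -> illegal
(2,2): no bracket -> illegal
(2,3): flips 1 -> legal
(2,5): no bracket -> illegal
(2,7): no bracket -> illegal
(3,1): flips 2 -> legal
(3,2): flips 2 -> legal
(3,6): flips 2 -> legal
(3,7): no bracket -> illegal
(4,0): no bracket -> illegal
(4,1): flips 1 -> legal
(4,6): flips 4 -> legal
(5,0): flips 1 -> legal
(5,6): flips 2 -> legal
(6,0): flips 3 -> legal
(6,2): no bracket -> illegal
(6,3): flips 1 -> legal
(6,6): flips 1 -> legal
(6,7): no bracket -> illegal
(7,0): flips 1 -> legal
(7,2): no bracket -> illegal
(7,4): no bracket -> illegal
(7,5): no bracket -> illegal
(7,7): no bracket -> illegal

Answer: (2,3) (3,1) (3,2) (3,6) (4,1) (4,6) (5,0) (5,6) (6,0) (6,3) (6,6) (7,0)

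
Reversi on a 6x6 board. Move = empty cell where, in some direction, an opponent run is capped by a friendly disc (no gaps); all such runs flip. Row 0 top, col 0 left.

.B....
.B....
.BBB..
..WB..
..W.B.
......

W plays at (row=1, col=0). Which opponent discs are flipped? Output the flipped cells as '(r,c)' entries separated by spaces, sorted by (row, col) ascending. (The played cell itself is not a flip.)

Dir NW: edge -> no flip
Dir N: first cell '.' (not opp) -> no flip
Dir NE: opp run (0,1), next=edge -> no flip
Dir W: edge -> no flip
Dir E: opp run (1,1), next='.' -> no flip
Dir SW: edge -> no flip
Dir S: first cell '.' (not opp) -> no flip
Dir SE: opp run (2,1) capped by W -> flip

Answer: (2,1)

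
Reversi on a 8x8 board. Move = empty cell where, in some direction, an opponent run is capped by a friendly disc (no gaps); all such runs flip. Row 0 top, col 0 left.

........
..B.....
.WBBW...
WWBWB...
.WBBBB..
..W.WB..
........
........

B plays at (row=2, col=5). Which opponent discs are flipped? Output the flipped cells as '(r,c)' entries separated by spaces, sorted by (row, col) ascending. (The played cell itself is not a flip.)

Dir NW: first cell '.' (not opp) -> no flip
Dir N: first cell '.' (not opp) -> no flip
Dir NE: first cell '.' (not opp) -> no flip
Dir W: opp run (2,4) capped by B -> flip
Dir E: first cell '.' (not opp) -> no flip
Dir SW: first cell 'B' (not opp) -> no flip
Dir S: first cell '.' (not opp) -> no flip
Dir SE: first cell '.' (not opp) -> no flip

Answer: (2,4)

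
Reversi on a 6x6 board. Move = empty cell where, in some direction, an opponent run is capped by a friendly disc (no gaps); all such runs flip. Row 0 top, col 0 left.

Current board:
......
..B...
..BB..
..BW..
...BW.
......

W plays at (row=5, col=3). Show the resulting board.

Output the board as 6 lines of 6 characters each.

Place W at (5,3); scan 8 dirs for brackets.
Dir NW: first cell '.' (not opp) -> no flip
Dir N: opp run (4,3) capped by W -> flip
Dir NE: first cell 'W' (not opp) -> no flip
Dir W: first cell '.' (not opp) -> no flip
Dir E: first cell '.' (not opp) -> no flip
Dir SW: edge -> no flip
Dir S: edge -> no flip
Dir SE: edge -> no flip
All flips: (4,3)

Answer: ......
..B...
..BB..
..BW..
...WW.
...W..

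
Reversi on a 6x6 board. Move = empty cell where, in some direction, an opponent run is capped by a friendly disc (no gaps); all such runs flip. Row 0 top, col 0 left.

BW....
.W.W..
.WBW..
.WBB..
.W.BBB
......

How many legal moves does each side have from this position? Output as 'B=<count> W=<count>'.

-- B to move --
(0,2): flips 1 -> legal
(0,3): flips 2 -> legal
(0,4): flips 1 -> legal
(1,0): flips 1 -> legal
(1,2): no bracket -> illegal
(1,4): flips 1 -> legal
(2,0): flips 1 -> legal
(2,4): flips 1 -> legal
(3,0): flips 1 -> legal
(3,4): no bracket -> illegal
(4,0): flips 1 -> legal
(4,2): no bracket -> illegal
(5,0): flips 1 -> legal
(5,1): no bracket -> illegal
(5,2): no bracket -> illegal
B mobility = 10
-- W to move --
(1,0): no bracket -> illegal
(1,2): no bracket -> illegal
(2,4): no bracket -> illegal
(3,4): flips 2 -> legal
(3,5): no bracket -> illegal
(4,2): no bracket -> illegal
(5,2): no bracket -> illegal
(5,3): flips 2 -> legal
(5,4): flips 2 -> legal
(5,5): flips 3 -> legal
W mobility = 4

Answer: B=10 W=4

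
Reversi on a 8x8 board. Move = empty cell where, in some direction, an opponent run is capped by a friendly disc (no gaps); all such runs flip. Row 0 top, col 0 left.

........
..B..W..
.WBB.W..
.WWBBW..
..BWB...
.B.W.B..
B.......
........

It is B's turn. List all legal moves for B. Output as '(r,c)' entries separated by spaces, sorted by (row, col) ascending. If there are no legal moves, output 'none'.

(0,4): no bracket -> illegal
(0,5): no bracket -> illegal
(0,6): no bracket -> illegal
(1,0): no bracket -> illegal
(1,1): no bracket -> illegal
(1,4): no bracket -> illegal
(1,6): flips 1 -> legal
(2,0): flips 2 -> legal
(2,4): no bracket -> illegal
(2,6): flips 1 -> legal
(3,0): flips 3 -> legal
(3,6): flips 1 -> legal
(4,0): flips 1 -> legal
(4,1): flips 1 -> legal
(4,5): no bracket -> illegal
(4,6): no bracket -> illegal
(5,2): flips 1 -> legal
(5,4): no bracket -> illegal
(6,2): flips 1 -> legal
(6,3): flips 2 -> legal
(6,4): flips 1 -> legal

Answer: (1,6) (2,0) (2,6) (3,0) (3,6) (4,0) (4,1) (5,2) (6,2) (6,3) (6,4)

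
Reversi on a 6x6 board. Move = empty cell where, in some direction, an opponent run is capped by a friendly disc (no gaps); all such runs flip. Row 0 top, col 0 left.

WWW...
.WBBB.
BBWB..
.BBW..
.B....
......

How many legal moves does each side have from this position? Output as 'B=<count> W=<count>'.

-- B to move --
(0,3): no bracket -> illegal
(1,0): flips 1 -> legal
(2,4): no bracket -> illegal
(3,4): flips 1 -> legal
(4,2): no bracket -> illegal
(4,3): flips 1 -> legal
(4,4): no bracket -> illegal
B mobility = 3
-- W to move --
(0,3): flips 2 -> legal
(0,4): flips 1 -> legal
(0,5): no bracket -> illegal
(1,0): no bracket -> illegal
(1,5): flips 3 -> legal
(2,4): flips 2 -> legal
(2,5): no bracket -> illegal
(3,0): flips 2 -> legal
(3,4): flips 2 -> legal
(4,0): flips 1 -> legal
(4,2): flips 1 -> legal
(4,3): no bracket -> illegal
(5,0): no bracket -> illegal
(5,1): flips 3 -> legal
(5,2): no bracket -> illegal
W mobility = 9

Answer: B=3 W=9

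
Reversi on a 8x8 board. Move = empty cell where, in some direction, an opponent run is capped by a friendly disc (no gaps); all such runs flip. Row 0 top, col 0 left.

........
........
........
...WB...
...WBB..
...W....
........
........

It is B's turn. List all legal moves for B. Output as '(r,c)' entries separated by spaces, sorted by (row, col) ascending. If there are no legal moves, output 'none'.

(2,2): flips 1 -> legal
(2,3): no bracket -> illegal
(2,4): no bracket -> illegal
(3,2): flips 1 -> legal
(4,2): flips 1 -> legal
(5,2): flips 1 -> legal
(5,4): no bracket -> illegal
(6,2): flips 1 -> legal
(6,3): no bracket -> illegal
(6,4): no bracket -> illegal

Answer: (2,2) (3,2) (4,2) (5,2) (6,2)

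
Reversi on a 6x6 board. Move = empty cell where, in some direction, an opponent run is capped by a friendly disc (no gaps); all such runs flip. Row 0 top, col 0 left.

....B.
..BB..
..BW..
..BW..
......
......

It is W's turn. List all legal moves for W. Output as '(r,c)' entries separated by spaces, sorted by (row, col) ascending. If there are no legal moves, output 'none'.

Answer: (0,1) (0,3) (1,1) (2,1) (3,1) (4,1)

Derivation:
(0,1): flips 1 -> legal
(0,2): no bracket -> illegal
(0,3): flips 1 -> legal
(0,5): no bracket -> illegal
(1,1): flips 1 -> legal
(1,4): no bracket -> illegal
(1,5): no bracket -> illegal
(2,1): flips 1 -> legal
(2,4): no bracket -> illegal
(3,1): flips 1 -> legal
(4,1): flips 1 -> legal
(4,2): no bracket -> illegal
(4,3): no bracket -> illegal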